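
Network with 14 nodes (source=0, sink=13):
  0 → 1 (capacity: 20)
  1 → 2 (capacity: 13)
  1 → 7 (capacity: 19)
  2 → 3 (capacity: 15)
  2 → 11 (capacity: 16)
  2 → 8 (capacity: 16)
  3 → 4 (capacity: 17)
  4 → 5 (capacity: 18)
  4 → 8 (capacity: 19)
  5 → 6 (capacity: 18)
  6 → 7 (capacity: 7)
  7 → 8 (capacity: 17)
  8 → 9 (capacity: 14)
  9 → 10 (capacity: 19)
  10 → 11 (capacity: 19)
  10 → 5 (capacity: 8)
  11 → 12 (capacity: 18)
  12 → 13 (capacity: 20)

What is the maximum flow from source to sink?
Maximum flow = 18

Max flow: 18

Flow assignment:
  0 → 1: 18/20
  1 → 2: 11/13
  1 → 7: 7/19
  2 → 11: 11/16
  7 → 8: 7/17
  8 → 9: 7/14
  9 → 10: 7/19
  10 → 11: 7/19
  11 → 12: 18/18
  12 → 13: 18/20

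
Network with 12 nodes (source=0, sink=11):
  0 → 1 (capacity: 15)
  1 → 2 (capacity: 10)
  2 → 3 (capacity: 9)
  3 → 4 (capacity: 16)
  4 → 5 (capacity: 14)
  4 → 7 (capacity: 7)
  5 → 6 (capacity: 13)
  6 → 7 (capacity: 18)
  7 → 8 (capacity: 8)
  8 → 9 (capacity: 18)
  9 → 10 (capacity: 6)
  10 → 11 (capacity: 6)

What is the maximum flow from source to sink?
Maximum flow = 6

Max flow: 6

Flow assignment:
  0 → 1: 6/15
  1 → 2: 6/10
  2 → 3: 6/9
  3 → 4: 6/16
  4 → 5: 2/14
  4 → 7: 4/7
  5 → 6: 2/13
  6 → 7: 2/18
  7 → 8: 6/8
  8 → 9: 6/18
  9 → 10: 6/6
  10 → 11: 6/6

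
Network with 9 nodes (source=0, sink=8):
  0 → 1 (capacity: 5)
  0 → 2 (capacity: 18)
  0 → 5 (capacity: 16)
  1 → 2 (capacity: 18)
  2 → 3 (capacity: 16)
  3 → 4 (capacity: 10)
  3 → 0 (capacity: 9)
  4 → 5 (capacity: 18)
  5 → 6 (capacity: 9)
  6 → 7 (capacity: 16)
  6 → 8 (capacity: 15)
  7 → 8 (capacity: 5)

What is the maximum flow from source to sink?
Maximum flow = 9

Max flow: 9

Flow assignment:
  0 → 2: 16/18
  2 → 3: 16/16
  3 → 4: 9/10
  3 → 0: 7/9
  4 → 5: 9/18
  5 → 6: 9/9
  6 → 8: 9/15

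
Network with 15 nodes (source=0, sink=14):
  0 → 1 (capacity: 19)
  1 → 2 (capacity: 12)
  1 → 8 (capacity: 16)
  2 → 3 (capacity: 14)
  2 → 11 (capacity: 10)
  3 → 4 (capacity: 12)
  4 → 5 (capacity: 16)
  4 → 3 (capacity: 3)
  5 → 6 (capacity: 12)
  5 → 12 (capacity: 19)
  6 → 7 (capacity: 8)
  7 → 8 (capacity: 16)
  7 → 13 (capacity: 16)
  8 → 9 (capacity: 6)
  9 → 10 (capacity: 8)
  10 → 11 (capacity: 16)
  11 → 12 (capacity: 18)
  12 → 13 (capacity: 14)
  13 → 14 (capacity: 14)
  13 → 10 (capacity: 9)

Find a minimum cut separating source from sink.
Min cut value = 14, edges: (13,14)

Min cut value: 14
Partition: S = [0, 1, 2, 3, 4, 5, 6, 7, 8, 9, 10, 11, 12, 13], T = [14]
Cut edges: (13,14)

By max-flow min-cut theorem, max flow = min cut = 14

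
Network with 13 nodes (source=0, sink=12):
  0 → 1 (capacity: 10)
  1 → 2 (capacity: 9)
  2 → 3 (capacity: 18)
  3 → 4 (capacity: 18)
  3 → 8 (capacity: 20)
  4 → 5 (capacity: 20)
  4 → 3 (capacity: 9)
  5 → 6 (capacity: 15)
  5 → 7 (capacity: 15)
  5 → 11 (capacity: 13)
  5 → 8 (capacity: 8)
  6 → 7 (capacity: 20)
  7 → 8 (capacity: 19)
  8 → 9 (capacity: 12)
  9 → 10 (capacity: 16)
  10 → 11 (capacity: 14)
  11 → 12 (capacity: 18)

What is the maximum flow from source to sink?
Maximum flow = 9

Max flow: 9

Flow assignment:
  0 → 1: 9/10
  1 → 2: 9/9
  2 → 3: 9/18
  3 → 4: 9/18
  4 → 5: 9/20
  5 → 11: 9/13
  11 → 12: 9/18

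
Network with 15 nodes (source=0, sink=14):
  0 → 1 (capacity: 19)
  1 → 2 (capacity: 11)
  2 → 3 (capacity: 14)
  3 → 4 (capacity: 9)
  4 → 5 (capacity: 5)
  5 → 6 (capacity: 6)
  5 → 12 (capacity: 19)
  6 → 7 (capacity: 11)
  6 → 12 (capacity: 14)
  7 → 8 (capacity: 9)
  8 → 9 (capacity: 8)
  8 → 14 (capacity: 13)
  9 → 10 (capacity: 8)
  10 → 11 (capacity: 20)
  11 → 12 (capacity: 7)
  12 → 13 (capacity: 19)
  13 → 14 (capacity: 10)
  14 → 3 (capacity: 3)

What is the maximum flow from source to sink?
Maximum flow = 5

Max flow: 5

Flow assignment:
  0 → 1: 5/19
  1 → 2: 5/11
  2 → 3: 5/14
  3 → 4: 5/9
  4 → 5: 5/5
  5 → 12: 5/19
  12 → 13: 5/19
  13 → 14: 5/10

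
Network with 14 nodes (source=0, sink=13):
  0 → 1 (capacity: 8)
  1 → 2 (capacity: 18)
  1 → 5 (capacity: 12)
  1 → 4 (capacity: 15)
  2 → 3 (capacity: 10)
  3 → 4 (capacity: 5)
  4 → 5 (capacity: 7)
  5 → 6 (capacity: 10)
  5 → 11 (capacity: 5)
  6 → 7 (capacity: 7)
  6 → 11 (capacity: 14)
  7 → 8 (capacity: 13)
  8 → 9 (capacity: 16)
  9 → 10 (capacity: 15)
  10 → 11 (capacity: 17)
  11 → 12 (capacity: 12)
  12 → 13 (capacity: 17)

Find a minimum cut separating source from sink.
Min cut value = 8, edges: (0,1)

Min cut value: 8
Partition: S = [0], T = [1, 2, 3, 4, 5, 6, 7, 8, 9, 10, 11, 12, 13]
Cut edges: (0,1)

By max-flow min-cut theorem, max flow = min cut = 8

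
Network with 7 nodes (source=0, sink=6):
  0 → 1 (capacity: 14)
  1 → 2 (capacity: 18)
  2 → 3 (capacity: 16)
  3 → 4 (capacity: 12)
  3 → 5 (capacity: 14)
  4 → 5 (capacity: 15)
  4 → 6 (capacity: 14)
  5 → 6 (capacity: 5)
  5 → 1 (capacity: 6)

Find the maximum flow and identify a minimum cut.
Max flow = 14, Min cut edges: (0,1)

Maximum flow: 14
Minimum cut: (0,1)
Partition: S = [0], T = [1, 2, 3, 4, 5, 6]

Max-flow min-cut theorem verified: both equal 14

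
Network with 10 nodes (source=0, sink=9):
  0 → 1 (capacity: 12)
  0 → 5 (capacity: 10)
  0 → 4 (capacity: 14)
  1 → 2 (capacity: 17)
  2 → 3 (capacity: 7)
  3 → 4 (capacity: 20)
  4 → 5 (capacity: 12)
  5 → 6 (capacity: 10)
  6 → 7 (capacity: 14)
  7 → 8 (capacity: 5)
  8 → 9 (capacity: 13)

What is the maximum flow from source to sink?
Maximum flow = 5

Max flow: 5

Flow assignment:
  0 → 1: 5/12
  1 → 2: 5/17
  2 → 3: 5/7
  3 → 4: 5/20
  4 → 5: 5/12
  5 → 6: 5/10
  6 → 7: 5/14
  7 → 8: 5/5
  8 → 9: 5/13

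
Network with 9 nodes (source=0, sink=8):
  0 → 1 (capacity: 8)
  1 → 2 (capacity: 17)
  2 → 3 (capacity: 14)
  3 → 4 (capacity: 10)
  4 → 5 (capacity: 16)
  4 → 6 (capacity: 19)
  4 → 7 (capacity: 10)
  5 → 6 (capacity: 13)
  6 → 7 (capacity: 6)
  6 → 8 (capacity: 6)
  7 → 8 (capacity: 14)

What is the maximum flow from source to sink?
Maximum flow = 8

Max flow: 8

Flow assignment:
  0 → 1: 8/8
  1 → 2: 8/17
  2 → 3: 8/14
  3 → 4: 8/10
  4 → 6: 8/19
  6 → 7: 2/6
  6 → 8: 6/6
  7 → 8: 2/14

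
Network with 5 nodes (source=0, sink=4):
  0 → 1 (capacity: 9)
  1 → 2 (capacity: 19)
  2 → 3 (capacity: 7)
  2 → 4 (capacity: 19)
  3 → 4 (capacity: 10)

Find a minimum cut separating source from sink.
Min cut value = 9, edges: (0,1)

Min cut value: 9
Partition: S = [0], T = [1, 2, 3, 4]
Cut edges: (0,1)

By max-flow min-cut theorem, max flow = min cut = 9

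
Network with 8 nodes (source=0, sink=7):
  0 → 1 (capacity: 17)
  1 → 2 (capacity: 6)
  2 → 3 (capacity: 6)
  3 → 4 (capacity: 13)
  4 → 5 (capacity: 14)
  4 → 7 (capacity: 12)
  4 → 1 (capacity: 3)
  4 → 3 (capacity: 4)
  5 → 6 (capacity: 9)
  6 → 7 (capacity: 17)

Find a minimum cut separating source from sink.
Min cut value = 6, edges: (2,3)

Min cut value: 6
Partition: S = [0, 1, 2], T = [3, 4, 5, 6, 7]
Cut edges: (2,3)

By max-flow min-cut theorem, max flow = min cut = 6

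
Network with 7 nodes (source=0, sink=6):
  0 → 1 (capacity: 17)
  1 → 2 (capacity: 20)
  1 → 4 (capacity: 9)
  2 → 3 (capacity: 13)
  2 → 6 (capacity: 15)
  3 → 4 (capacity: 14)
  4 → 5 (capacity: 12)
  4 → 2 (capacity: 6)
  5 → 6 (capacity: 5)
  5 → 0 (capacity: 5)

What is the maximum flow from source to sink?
Maximum flow = 17

Max flow: 17

Flow assignment:
  0 → 1: 17/17
  1 → 2: 15/20
  1 → 4: 2/9
  2 → 6: 15/15
  4 → 5: 2/12
  5 → 6: 2/5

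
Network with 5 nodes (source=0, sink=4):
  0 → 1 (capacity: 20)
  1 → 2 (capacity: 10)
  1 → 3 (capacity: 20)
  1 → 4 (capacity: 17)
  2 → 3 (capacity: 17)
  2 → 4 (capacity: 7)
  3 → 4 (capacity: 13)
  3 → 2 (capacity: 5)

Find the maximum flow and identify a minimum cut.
Max flow = 20, Min cut edges: (0,1)

Maximum flow: 20
Minimum cut: (0,1)
Partition: S = [0], T = [1, 2, 3, 4]

Max-flow min-cut theorem verified: both equal 20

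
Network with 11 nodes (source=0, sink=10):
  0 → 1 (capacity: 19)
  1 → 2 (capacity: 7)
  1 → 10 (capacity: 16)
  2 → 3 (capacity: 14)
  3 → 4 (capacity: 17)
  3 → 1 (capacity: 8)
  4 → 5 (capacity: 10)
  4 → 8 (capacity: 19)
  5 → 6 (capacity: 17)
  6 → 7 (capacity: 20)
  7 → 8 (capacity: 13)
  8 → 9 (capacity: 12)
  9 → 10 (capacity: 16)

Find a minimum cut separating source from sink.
Min cut value = 19, edges: (0,1)

Min cut value: 19
Partition: S = [0], T = [1, 2, 3, 4, 5, 6, 7, 8, 9, 10]
Cut edges: (0,1)

By max-flow min-cut theorem, max flow = min cut = 19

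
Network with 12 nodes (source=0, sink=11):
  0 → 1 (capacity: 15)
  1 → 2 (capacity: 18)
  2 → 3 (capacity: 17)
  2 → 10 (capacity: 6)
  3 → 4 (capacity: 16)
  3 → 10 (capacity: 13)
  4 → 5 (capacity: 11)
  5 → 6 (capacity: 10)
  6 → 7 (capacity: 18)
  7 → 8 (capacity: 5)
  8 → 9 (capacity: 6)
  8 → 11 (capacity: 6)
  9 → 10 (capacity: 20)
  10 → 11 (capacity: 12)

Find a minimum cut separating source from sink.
Min cut value = 15, edges: (0,1)

Min cut value: 15
Partition: S = [0], T = [1, 2, 3, 4, 5, 6, 7, 8, 9, 10, 11]
Cut edges: (0,1)

By max-flow min-cut theorem, max flow = min cut = 15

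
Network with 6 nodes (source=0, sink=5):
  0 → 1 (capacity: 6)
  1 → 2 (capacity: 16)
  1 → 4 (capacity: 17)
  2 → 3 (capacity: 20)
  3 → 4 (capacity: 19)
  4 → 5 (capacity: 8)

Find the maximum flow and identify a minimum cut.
Max flow = 6, Min cut edges: (0,1)

Maximum flow: 6
Minimum cut: (0,1)
Partition: S = [0], T = [1, 2, 3, 4, 5]

Max-flow min-cut theorem verified: both equal 6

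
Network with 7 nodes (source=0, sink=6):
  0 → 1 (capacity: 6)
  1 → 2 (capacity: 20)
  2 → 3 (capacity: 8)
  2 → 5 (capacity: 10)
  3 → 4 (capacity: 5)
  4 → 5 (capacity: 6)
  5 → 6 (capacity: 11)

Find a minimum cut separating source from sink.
Min cut value = 6, edges: (0,1)

Min cut value: 6
Partition: S = [0], T = [1, 2, 3, 4, 5, 6]
Cut edges: (0,1)

By max-flow min-cut theorem, max flow = min cut = 6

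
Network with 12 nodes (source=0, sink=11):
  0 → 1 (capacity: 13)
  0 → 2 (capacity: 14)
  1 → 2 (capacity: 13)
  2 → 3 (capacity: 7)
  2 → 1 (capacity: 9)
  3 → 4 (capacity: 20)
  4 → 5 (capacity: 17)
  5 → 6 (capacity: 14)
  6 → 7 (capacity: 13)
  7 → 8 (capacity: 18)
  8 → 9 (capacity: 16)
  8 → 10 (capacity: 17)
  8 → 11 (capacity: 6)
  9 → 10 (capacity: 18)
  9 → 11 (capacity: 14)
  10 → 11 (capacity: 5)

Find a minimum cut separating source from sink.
Min cut value = 7, edges: (2,3)

Min cut value: 7
Partition: S = [0, 1, 2], T = [3, 4, 5, 6, 7, 8, 9, 10, 11]
Cut edges: (2,3)

By max-flow min-cut theorem, max flow = min cut = 7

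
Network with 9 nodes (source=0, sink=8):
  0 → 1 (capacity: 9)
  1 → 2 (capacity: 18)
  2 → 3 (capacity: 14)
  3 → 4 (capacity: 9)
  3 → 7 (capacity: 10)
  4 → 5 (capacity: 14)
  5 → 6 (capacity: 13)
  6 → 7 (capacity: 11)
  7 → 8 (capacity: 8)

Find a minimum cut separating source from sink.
Min cut value = 8, edges: (7,8)

Min cut value: 8
Partition: S = [0, 1, 2, 3, 4, 5, 6, 7], T = [8]
Cut edges: (7,8)

By max-flow min-cut theorem, max flow = min cut = 8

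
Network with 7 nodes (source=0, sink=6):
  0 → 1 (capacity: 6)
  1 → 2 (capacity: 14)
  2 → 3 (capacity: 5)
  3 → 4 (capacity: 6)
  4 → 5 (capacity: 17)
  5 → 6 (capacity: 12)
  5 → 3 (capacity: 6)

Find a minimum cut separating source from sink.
Min cut value = 5, edges: (2,3)

Min cut value: 5
Partition: S = [0, 1, 2], T = [3, 4, 5, 6]
Cut edges: (2,3)

By max-flow min-cut theorem, max flow = min cut = 5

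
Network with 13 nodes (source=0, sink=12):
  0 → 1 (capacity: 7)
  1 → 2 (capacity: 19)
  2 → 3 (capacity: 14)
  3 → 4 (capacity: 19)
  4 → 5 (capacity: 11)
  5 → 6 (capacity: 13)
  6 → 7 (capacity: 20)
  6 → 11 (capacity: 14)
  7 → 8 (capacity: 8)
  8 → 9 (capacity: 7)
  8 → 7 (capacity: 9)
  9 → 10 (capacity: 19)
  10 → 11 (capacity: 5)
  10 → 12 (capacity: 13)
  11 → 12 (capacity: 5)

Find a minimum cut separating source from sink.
Min cut value = 7, edges: (0,1)

Min cut value: 7
Partition: S = [0], T = [1, 2, 3, 4, 5, 6, 7, 8, 9, 10, 11, 12]
Cut edges: (0,1)

By max-flow min-cut theorem, max flow = min cut = 7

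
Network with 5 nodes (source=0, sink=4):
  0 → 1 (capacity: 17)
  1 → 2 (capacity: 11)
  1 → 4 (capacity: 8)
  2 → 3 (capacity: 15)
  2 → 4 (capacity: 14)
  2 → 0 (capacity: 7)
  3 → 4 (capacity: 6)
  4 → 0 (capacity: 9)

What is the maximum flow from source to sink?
Maximum flow = 17

Max flow: 17

Flow assignment:
  0 → 1: 17/17
  1 → 2: 9/11
  1 → 4: 8/8
  2 → 4: 9/14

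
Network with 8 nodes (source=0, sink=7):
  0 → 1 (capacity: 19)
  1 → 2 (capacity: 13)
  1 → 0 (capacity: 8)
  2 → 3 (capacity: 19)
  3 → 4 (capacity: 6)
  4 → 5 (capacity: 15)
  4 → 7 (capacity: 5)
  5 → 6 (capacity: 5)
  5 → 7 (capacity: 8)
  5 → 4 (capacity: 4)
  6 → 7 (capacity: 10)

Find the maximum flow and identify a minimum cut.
Max flow = 6, Min cut edges: (3,4)

Maximum flow: 6
Minimum cut: (3,4)
Partition: S = [0, 1, 2, 3], T = [4, 5, 6, 7]

Max-flow min-cut theorem verified: both equal 6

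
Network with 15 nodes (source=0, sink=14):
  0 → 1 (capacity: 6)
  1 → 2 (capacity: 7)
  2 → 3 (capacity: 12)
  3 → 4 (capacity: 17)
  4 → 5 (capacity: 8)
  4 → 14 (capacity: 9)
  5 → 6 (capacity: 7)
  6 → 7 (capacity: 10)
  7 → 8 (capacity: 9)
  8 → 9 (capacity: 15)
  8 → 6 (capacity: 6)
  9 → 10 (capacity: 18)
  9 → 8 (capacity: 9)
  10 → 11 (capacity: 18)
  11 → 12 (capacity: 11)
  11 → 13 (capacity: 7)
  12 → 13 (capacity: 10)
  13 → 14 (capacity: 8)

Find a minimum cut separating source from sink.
Min cut value = 6, edges: (0,1)

Min cut value: 6
Partition: S = [0], T = [1, 2, 3, 4, 5, 6, 7, 8, 9, 10, 11, 12, 13, 14]
Cut edges: (0,1)

By max-flow min-cut theorem, max flow = min cut = 6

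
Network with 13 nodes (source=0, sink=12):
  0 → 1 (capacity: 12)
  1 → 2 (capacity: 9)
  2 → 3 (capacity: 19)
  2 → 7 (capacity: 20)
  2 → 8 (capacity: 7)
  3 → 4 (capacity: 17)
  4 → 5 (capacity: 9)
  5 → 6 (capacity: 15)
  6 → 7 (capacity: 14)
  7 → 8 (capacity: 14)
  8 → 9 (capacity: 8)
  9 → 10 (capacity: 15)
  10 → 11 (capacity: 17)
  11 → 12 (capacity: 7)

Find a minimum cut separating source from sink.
Min cut value = 7, edges: (11,12)

Min cut value: 7
Partition: S = [0, 1, 2, 3, 4, 5, 6, 7, 8, 9, 10, 11], T = [12]
Cut edges: (11,12)

By max-flow min-cut theorem, max flow = min cut = 7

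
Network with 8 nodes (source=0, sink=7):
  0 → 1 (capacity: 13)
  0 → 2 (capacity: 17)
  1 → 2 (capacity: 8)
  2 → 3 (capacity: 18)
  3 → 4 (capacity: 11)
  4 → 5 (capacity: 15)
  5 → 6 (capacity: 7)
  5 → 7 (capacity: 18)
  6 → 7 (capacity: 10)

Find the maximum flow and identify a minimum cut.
Max flow = 11, Min cut edges: (3,4)

Maximum flow: 11
Minimum cut: (3,4)
Partition: S = [0, 1, 2, 3], T = [4, 5, 6, 7]

Max-flow min-cut theorem verified: both equal 11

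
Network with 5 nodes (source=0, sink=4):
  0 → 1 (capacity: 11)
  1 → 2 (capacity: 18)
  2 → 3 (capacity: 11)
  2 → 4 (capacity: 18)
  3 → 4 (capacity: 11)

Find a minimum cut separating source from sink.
Min cut value = 11, edges: (0,1)

Min cut value: 11
Partition: S = [0], T = [1, 2, 3, 4]
Cut edges: (0,1)

By max-flow min-cut theorem, max flow = min cut = 11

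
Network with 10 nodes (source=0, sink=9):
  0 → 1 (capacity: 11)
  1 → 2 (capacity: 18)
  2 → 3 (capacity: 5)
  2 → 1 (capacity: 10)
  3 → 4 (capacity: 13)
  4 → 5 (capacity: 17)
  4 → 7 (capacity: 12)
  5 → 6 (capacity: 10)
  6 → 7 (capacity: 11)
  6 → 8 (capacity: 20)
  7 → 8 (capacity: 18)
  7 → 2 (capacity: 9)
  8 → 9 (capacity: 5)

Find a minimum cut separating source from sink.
Min cut value = 5, edges: (8,9)

Min cut value: 5
Partition: S = [0, 1, 2, 3, 4, 5, 6, 7, 8], T = [9]
Cut edges: (8,9)

By max-flow min-cut theorem, max flow = min cut = 5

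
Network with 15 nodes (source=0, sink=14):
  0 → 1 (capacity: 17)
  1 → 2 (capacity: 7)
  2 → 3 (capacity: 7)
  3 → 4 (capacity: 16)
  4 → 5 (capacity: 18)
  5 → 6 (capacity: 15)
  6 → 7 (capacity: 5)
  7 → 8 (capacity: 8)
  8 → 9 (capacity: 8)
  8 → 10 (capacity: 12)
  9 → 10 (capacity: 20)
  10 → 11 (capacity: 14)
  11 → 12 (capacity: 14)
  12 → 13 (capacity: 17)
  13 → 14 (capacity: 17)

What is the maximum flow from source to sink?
Maximum flow = 5

Max flow: 5

Flow assignment:
  0 → 1: 5/17
  1 → 2: 5/7
  2 → 3: 5/7
  3 → 4: 5/16
  4 → 5: 5/18
  5 → 6: 5/15
  6 → 7: 5/5
  7 → 8: 5/8
  8 → 10: 5/12
  10 → 11: 5/14
  11 → 12: 5/14
  12 → 13: 5/17
  13 → 14: 5/17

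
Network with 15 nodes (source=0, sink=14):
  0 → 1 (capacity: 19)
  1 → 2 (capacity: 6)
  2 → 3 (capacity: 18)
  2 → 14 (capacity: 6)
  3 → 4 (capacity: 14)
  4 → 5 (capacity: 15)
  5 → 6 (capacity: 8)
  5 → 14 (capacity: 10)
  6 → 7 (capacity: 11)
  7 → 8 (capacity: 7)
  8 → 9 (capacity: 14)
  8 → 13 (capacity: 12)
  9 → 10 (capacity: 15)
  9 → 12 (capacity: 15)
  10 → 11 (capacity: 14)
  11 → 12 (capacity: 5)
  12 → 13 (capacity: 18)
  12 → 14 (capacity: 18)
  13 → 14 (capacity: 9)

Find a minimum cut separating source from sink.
Min cut value = 6, edges: (1,2)

Min cut value: 6
Partition: S = [0, 1], T = [2, 3, 4, 5, 6, 7, 8, 9, 10, 11, 12, 13, 14]
Cut edges: (1,2)

By max-flow min-cut theorem, max flow = min cut = 6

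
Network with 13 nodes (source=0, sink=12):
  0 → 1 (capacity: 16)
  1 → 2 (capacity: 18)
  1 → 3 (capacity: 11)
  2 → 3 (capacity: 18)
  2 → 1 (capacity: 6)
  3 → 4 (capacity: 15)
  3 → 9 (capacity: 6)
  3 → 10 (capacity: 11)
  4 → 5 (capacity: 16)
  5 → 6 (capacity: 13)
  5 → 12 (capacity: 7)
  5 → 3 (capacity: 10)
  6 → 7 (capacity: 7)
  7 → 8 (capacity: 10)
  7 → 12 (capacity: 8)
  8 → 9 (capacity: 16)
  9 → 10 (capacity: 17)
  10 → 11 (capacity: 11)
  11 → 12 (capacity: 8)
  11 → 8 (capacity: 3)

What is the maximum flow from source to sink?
Maximum flow = 16

Max flow: 16

Flow assignment:
  0 → 1: 16/16
  1 → 2: 5/18
  1 → 3: 11/11
  2 → 3: 5/18
  3 → 4: 8/15
  3 → 10: 8/11
  4 → 5: 8/16
  5 → 6: 1/13
  5 → 12: 7/7
  6 → 7: 1/7
  7 → 12: 1/8
  10 → 11: 8/11
  11 → 12: 8/8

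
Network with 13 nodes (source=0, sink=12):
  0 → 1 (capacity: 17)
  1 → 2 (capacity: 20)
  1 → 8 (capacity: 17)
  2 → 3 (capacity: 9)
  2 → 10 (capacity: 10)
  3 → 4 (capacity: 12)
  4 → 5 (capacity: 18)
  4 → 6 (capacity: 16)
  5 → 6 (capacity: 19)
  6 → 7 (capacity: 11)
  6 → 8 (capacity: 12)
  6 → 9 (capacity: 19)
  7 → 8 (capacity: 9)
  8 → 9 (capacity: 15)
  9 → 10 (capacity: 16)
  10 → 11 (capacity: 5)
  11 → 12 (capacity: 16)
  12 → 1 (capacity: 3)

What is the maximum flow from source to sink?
Maximum flow = 5

Max flow: 5

Flow assignment:
  0 → 1: 5/17
  1 → 2: 5/20
  2 → 10: 5/10
  10 → 11: 5/5
  11 → 12: 5/16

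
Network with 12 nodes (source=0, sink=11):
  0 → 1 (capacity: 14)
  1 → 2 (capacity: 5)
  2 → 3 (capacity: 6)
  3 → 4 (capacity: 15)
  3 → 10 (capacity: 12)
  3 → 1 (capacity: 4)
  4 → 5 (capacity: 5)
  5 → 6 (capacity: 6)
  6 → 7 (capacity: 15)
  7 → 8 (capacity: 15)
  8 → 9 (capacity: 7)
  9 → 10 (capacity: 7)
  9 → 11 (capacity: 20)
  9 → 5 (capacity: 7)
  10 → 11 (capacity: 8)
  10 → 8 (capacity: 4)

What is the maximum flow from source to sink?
Maximum flow = 5

Max flow: 5

Flow assignment:
  0 → 1: 5/14
  1 → 2: 5/5
  2 → 3: 5/6
  3 → 10: 5/12
  10 → 11: 5/8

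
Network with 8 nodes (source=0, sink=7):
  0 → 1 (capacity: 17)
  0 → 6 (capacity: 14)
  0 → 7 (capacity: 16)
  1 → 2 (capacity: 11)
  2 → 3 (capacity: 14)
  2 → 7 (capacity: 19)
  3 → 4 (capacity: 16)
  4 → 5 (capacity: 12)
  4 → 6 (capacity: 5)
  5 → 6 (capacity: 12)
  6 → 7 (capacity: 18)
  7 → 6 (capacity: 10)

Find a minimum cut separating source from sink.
Min cut value = 41, edges: (0,6), (0,7), (1,2)

Min cut value: 41
Partition: S = [0, 1], T = [2, 3, 4, 5, 6, 7]
Cut edges: (0,6), (0,7), (1,2)

By max-flow min-cut theorem, max flow = min cut = 41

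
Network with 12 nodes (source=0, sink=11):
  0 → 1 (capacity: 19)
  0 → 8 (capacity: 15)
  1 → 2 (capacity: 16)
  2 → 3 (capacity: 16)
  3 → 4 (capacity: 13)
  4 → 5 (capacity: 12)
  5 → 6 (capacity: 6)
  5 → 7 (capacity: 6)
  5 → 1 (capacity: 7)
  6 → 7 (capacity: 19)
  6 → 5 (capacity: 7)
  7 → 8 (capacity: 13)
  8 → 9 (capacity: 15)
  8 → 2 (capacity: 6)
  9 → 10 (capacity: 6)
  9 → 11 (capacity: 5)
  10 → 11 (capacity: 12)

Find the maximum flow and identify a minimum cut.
Max flow = 11, Min cut edges: (9,10), (9,11)

Maximum flow: 11
Minimum cut: (9,10), (9,11)
Partition: S = [0, 1, 2, 3, 4, 5, 6, 7, 8, 9], T = [10, 11]

Max-flow min-cut theorem verified: both equal 11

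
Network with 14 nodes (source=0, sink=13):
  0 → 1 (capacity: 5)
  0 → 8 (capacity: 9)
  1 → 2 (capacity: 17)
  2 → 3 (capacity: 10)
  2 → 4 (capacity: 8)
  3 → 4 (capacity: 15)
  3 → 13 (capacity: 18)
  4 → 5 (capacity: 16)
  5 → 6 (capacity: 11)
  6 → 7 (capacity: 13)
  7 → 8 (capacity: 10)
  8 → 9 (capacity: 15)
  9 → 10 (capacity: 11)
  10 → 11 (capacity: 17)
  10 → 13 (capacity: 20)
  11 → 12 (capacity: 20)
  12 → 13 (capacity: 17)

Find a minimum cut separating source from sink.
Min cut value = 14, edges: (0,1), (0,8)

Min cut value: 14
Partition: S = [0], T = [1, 2, 3, 4, 5, 6, 7, 8, 9, 10, 11, 12, 13]
Cut edges: (0,1), (0,8)

By max-flow min-cut theorem, max flow = min cut = 14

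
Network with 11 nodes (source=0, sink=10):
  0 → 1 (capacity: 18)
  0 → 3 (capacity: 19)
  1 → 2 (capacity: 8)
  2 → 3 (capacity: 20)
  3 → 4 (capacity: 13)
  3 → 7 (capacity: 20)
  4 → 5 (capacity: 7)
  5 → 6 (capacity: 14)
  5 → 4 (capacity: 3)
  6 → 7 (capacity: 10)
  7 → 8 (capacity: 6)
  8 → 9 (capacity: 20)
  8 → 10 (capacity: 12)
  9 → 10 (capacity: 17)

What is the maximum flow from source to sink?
Maximum flow = 6

Max flow: 6

Flow assignment:
  0 → 1: 6/18
  1 → 2: 6/8
  2 → 3: 6/20
  3 → 4: 6/13
  4 → 5: 6/7
  5 → 6: 6/14
  6 → 7: 6/10
  7 → 8: 6/6
  8 → 10: 6/12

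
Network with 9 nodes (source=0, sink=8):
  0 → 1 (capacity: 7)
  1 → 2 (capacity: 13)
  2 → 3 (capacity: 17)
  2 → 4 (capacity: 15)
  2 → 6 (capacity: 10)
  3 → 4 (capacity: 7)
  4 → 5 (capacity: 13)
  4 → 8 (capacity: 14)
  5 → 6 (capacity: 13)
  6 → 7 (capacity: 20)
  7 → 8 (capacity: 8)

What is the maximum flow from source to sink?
Maximum flow = 7

Max flow: 7

Flow assignment:
  0 → 1: 7/7
  1 → 2: 7/13
  2 → 4: 7/15
  4 → 8: 7/14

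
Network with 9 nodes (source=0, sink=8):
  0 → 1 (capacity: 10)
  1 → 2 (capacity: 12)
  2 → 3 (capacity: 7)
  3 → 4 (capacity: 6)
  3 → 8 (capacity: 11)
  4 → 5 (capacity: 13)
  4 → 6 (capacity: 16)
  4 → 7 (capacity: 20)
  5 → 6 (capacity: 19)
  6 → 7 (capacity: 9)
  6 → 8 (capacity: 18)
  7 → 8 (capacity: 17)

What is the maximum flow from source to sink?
Maximum flow = 7

Max flow: 7

Flow assignment:
  0 → 1: 7/10
  1 → 2: 7/12
  2 → 3: 7/7
  3 → 8: 7/11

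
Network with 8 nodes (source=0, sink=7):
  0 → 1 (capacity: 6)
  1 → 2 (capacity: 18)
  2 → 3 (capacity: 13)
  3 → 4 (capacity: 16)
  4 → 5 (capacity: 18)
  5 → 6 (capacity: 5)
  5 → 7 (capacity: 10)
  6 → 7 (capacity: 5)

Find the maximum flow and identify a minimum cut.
Max flow = 6, Min cut edges: (0,1)

Maximum flow: 6
Minimum cut: (0,1)
Partition: S = [0], T = [1, 2, 3, 4, 5, 6, 7]

Max-flow min-cut theorem verified: both equal 6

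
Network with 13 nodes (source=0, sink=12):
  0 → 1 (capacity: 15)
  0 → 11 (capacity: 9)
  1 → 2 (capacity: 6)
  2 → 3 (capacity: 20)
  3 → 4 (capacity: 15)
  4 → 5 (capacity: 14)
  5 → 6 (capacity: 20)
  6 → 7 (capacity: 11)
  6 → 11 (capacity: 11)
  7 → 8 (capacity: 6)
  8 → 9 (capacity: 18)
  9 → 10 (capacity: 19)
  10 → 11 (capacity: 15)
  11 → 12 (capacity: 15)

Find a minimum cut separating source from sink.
Min cut value = 15, edges: (11,12)

Min cut value: 15
Partition: S = [0, 1, 2, 3, 4, 5, 6, 7, 8, 9, 10, 11], T = [12]
Cut edges: (11,12)

By max-flow min-cut theorem, max flow = min cut = 15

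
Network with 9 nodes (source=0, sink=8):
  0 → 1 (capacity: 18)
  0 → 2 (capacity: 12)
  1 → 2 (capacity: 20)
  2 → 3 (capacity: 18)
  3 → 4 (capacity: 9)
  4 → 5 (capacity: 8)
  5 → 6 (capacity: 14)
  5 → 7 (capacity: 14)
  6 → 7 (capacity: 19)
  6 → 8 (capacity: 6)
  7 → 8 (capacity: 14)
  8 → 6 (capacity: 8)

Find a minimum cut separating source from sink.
Min cut value = 8, edges: (4,5)

Min cut value: 8
Partition: S = [0, 1, 2, 3, 4], T = [5, 6, 7, 8]
Cut edges: (4,5)

By max-flow min-cut theorem, max flow = min cut = 8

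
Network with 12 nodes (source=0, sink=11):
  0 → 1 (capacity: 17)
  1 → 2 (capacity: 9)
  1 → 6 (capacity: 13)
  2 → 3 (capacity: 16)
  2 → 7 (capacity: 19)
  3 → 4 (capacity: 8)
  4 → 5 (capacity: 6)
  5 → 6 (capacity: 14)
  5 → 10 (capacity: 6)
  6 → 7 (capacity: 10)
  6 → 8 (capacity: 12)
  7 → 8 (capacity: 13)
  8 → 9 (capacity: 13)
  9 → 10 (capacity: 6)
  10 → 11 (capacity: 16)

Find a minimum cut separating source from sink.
Min cut value = 12, edges: (5,10), (9,10)

Min cut value: 12
Partition: S = [0, 1, 2, 3, 4, 5, 6, 7, 8, 9], T = [10, 11]
Cut edges: (5,10), (9,10)

By max-flow min-cut theorem, max flow = min cut = 12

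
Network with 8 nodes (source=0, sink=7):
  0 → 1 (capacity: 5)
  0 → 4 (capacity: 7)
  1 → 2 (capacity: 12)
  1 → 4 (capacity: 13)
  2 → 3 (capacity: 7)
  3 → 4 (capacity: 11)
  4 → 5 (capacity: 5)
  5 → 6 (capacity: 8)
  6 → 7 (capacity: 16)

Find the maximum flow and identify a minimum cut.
Max flow = 5, Min cut edges: (4,5)

Maximum flow: 5
Minimum cut: (4,5)
Partition: S = [0, 1, 2, 3, 4], T = [5, 6, 7]

Max-flow min-cut theorem verified: both equal 5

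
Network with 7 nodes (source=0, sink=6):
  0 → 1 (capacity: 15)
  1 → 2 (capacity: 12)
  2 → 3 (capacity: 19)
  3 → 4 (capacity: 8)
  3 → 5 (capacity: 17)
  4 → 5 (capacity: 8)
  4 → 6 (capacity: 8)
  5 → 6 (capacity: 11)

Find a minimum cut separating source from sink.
Min cut value = 12, edges: (1,2)

Min cut value: 12
Partition: S = [0, 1], T = [2, 3, 4, 5, 6]
Cut edges: (1,2)

By max-flow min-cut theorem, max flow = min cut = 12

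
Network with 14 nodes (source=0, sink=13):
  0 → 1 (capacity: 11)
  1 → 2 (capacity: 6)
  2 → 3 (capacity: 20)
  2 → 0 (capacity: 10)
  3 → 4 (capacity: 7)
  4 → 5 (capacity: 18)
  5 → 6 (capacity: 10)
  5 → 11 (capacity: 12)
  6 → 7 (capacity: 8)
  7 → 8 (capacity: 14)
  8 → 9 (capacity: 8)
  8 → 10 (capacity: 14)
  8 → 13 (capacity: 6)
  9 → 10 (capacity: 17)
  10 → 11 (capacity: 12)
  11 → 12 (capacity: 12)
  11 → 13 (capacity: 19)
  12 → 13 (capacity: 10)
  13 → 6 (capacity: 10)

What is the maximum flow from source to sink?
Maximum flow = 6

Max flow: 6

Flow assignment:
  0 → 1: 6/11
  1 → 2: 6/6
  2 → 3: 6/20
  3 → 4: 6/7
  4 → 5: 6/18
  5 → 11: 6/12
  11 → 13: 6/19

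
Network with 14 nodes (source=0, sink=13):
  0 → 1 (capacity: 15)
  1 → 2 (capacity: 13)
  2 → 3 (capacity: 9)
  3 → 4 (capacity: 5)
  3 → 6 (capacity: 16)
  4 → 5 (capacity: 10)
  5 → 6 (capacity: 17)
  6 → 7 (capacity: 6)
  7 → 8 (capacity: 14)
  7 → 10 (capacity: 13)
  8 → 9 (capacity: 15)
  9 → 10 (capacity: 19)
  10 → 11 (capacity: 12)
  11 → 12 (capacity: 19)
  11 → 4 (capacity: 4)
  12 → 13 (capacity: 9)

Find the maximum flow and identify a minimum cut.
Max flow = 6, Min cut edges: (6,7)

Maximum flow: 6
Minimum cut: (6,7)
Partition: S = [0, 1, 2, 3, 4, 5, 6], T = [7, 8, 9, 10, 11, 12, 13]

Max-flow min-cut theorem verified: both equal 6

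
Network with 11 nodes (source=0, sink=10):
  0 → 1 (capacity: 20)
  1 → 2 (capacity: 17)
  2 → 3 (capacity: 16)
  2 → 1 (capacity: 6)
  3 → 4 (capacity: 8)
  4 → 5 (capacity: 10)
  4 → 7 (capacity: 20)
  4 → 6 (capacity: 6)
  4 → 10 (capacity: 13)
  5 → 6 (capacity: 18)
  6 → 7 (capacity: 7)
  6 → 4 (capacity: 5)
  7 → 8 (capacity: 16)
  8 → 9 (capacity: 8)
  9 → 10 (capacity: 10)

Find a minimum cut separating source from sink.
Min cut value = 8, edges: (3,4)

Min cut value: 8
Partition: S = [0, 1, 2, 3], T = [4, 5, 6, 7, 8, 9, 10]
Cut edges: (3,4)

By max-flow min-cut theorem, max flow = min cut = 8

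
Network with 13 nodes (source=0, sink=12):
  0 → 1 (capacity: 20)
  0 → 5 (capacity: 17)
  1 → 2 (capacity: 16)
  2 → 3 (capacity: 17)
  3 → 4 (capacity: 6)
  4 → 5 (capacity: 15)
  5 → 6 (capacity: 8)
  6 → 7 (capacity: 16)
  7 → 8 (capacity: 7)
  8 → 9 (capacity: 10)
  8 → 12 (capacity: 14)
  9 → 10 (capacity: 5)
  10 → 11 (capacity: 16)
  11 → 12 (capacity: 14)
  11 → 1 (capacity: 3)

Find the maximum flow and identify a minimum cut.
Max flow = 7, Min cut edges: (7,8)

Maximum flow: 7
Minimum cut: (7,8)
Partition: S = [0, 1, 2, 3, 4, 5, 6, 7], T = [8, 9, 10, 11, 12]

Max-flow min-cut theorem verified: both equal 7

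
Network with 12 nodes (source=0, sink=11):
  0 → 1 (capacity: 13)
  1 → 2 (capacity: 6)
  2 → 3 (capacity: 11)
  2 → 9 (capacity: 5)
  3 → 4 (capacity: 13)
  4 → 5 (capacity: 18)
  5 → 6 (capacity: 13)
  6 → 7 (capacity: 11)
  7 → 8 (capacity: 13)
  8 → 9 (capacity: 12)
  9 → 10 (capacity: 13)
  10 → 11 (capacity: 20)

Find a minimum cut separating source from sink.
Min cut value = 6, edges: (1,2)

Min cut value: 6
Partition: S = [0, 1], T = [2, 3, 4, 5, 6, 7, 8, 9, 10, 11]
Cut edges: (1,2)

By max-flow min-cut theorem, max flow = min cut = 6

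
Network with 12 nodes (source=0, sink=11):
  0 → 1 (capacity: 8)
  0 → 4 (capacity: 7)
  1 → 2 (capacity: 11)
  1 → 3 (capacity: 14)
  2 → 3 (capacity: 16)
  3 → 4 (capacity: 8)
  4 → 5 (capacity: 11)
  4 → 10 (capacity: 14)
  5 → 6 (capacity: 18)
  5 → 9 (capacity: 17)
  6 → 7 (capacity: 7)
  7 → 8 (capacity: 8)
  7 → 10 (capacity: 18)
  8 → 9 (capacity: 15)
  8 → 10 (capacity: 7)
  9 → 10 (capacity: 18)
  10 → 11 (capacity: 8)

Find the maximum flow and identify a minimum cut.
Max flow = 8, Min cut edges: (10,11)

Maximum flow: 8
Minimum cut: (10,11)
Partition: S = [0, 1, 2, 3, 4, 5, 6, 7, 8, 9, 10], T = [11]

Max-flow min-cut theorem verified: both equal 8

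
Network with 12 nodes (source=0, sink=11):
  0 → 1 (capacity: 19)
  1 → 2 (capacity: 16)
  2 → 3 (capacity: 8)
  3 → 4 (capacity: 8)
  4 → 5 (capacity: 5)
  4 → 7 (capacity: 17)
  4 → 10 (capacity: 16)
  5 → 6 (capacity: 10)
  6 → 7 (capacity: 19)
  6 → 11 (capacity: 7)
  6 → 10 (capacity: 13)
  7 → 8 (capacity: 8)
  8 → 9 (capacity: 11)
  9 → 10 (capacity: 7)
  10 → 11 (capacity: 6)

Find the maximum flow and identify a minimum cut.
Max flow = 8, Min cut edges: (3,4)

Maximum flow: 8
Minimum cut: (3,4)
Partition: S = [0, 1, 2, 3], T = [4, 5, 6, 7, 8, 9, 10, 11]

Max-flow min-cut theorem verified: both equal 8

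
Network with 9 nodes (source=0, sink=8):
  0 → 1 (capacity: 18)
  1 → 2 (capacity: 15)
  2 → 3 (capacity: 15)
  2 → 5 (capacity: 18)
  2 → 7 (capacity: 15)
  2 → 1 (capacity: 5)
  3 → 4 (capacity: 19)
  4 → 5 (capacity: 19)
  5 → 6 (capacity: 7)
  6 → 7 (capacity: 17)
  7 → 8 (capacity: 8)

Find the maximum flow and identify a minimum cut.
Max flow = 8, Min cut edges: (7,8)

Maximum flow: 8
Minimum cut: (7,8)
Partition: S = [0, 1, 2, 3, 4, 5, 6, 7], T = [8]

Max-flow min-cut theorem verified: both equal 8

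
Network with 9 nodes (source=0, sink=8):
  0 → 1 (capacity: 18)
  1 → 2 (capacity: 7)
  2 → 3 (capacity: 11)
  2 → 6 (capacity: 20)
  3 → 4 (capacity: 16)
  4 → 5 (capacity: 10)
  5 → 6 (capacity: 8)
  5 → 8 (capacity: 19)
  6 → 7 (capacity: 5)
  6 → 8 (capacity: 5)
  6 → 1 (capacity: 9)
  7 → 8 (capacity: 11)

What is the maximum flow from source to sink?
Maximum flow = 7

Max flow: 7

Flow assignment:
  0 → 1: 7/18
  1 → 2: 7/7
  2 → 6: 7/20
  6 → 7: 2/5
  6 → 8: 5/5
  7 → 8: 2/11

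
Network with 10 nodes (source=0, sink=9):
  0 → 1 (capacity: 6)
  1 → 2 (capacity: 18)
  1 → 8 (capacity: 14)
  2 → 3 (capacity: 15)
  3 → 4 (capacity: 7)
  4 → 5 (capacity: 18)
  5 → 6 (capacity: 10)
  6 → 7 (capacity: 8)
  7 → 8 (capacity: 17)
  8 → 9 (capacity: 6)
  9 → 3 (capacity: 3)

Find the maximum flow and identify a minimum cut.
Max flow = 6, Min cut edges: (8,9)

Maximum flow: 6
Minimum cut: (8,9)
Partition: S = [0, 1, 2, 3, 4, 5, 6, 7, 8], T = [9]

Max-flow min-cut theorem verified: both equal 6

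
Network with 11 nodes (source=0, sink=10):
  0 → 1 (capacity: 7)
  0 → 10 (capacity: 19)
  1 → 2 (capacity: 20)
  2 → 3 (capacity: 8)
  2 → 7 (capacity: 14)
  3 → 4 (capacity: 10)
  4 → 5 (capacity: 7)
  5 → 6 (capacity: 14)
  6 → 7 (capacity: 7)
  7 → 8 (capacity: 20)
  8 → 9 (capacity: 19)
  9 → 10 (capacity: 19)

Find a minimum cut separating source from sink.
Min cut value = 26, edges: (0,1), (0,10)

Min cut value: 26
Partition: S = [0], T = [1, 2, 3, 4, 5, 6, 7, 8, 9, 10]
Cut edges: (0,1), (0,10)

By max-flow min-cut theorem, max flow = min cut = 26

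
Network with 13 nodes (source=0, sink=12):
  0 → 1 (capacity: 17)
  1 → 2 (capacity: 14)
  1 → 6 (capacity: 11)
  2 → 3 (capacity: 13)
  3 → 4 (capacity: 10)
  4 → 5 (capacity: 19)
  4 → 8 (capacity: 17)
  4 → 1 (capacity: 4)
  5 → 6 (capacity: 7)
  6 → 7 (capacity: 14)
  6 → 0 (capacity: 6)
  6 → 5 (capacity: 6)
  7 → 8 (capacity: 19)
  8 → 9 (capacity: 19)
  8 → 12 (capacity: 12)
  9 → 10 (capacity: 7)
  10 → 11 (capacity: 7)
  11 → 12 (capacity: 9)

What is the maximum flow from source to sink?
Maximum flow = 17

Max flow: 17

Flow assignment:
  0 → 1: 17/17
  1 → 2: 6/14
  1 → 6: 11/11
  2 → 3: 6/13
  3 → 4: 6/10
  4 → 8: 6/17
  6 → 7: 11/14
  7 → 8: 11/19
  8 → 9: 5/19
  8 → 12: 12/12
  9 → 10: 5/7
  10 → 11: 5/7
  11 → 12: 5/9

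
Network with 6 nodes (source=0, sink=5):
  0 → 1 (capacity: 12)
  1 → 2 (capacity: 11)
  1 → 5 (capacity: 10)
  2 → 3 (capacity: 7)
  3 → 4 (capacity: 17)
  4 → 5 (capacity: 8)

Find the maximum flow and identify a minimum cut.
Max flow = 12, Min cut edges: (0,1)

Maximum flow: 12
Minimum cut: (0,1)
Partition: S = [0], T = [1, 2, 3, 4, 5]

Max-flow min-cut theorem verified: both equal 12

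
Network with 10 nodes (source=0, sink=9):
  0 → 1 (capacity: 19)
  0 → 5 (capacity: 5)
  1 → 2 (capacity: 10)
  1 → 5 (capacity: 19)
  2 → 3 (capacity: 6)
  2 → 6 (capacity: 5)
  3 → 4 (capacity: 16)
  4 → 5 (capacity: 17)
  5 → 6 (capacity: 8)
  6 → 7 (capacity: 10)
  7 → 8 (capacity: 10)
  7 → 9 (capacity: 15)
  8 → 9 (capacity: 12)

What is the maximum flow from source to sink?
Maximum flow = 10

Max flow: 10

Flow assignment:
  0 → 1: 8/19
  0 → 5: 2/5
  1 → 2: 5/10
  1 → 5: 3/19
  2 → 6: 5/5
  5 → 6: 5/8
  6 → 7: 10/10
  7 → 9: 10/15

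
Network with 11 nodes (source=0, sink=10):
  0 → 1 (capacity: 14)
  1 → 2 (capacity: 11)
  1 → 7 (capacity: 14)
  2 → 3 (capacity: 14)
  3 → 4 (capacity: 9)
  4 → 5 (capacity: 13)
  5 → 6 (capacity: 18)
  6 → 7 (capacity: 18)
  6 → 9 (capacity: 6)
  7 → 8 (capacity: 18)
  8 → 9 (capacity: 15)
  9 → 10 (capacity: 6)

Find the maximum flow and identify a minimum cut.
Max flow = 6, Min cut edges: (9,10)

Maximum flow: 6
Minimum cut: (9,10)
Partition: S = [0, 1, 2, 3, 4, 5, 6, 7, 8, 9], T = [10]

Max-flow min-cut theorem verified: both equal 6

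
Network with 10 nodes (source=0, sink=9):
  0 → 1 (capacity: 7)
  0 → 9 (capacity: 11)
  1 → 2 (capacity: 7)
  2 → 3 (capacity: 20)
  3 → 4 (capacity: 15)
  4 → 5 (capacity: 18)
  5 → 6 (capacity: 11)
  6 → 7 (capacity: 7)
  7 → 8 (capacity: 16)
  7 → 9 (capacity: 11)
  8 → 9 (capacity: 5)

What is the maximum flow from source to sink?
Maximum flow = 18

Max flow: 18

Flow assignment:
  0 → 1: 7/7
  0 → 9: 11/11
  1 → 2: 7/7
  2 → 3: 7/20
  3 → 4: 7/15
  4 → 5: 7/18
  5 → 6: 7/11
  6 → 7: 7/7
  7 → 9: 7/11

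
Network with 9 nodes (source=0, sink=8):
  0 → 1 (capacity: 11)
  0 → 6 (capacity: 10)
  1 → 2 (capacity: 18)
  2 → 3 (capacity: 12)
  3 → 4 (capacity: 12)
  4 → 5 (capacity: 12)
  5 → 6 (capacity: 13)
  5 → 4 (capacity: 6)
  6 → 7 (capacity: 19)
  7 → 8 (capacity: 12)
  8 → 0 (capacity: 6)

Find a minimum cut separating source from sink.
Min cut value = 12, edges: (7,8)

Min cut value: 12
Partition: S = [0, 1, 2, 3, 4, 5, 6, 7], T = [8]
Cut edges: (7,8)

By max-flow min-cut theorem, max flow = min cut = 12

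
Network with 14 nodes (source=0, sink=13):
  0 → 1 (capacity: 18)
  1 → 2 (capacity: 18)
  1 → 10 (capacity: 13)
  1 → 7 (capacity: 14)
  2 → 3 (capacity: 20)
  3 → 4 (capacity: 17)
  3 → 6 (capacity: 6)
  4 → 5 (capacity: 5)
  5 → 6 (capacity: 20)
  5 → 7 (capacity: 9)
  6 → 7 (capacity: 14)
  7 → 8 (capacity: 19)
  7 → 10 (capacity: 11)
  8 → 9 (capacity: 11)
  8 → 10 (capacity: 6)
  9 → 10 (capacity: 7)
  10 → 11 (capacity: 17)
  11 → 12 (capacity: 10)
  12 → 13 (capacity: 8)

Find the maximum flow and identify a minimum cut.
Max flow = 8, Min cut edges: (12,13)

Maximum flow: 8
Minimum cut: (12,13)
Partition: S = [0, 1, 2, 3, 4, 5, 6, 7, 8, 9, 10, 11, 12], T = [13]

Max-flow min-cut theorem verified: both equal 8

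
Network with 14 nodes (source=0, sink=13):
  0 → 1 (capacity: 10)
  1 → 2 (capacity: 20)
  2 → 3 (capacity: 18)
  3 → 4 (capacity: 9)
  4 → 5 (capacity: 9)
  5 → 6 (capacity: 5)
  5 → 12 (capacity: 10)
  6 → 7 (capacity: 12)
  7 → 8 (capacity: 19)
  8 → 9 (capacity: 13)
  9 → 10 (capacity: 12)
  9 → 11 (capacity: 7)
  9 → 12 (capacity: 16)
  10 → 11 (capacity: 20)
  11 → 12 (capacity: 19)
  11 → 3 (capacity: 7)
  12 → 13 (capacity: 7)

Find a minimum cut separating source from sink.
Min cut value = 7, edges: (12,13)

Min cut value: 7
Partition: S = [0, 1, 2, 3, 4, 5, 6, 7, 8, 9, 10, 11, 12], T = [13]
Cut edges: (12,13)

By max-flow min-cut theorem, max flow = min cut = 7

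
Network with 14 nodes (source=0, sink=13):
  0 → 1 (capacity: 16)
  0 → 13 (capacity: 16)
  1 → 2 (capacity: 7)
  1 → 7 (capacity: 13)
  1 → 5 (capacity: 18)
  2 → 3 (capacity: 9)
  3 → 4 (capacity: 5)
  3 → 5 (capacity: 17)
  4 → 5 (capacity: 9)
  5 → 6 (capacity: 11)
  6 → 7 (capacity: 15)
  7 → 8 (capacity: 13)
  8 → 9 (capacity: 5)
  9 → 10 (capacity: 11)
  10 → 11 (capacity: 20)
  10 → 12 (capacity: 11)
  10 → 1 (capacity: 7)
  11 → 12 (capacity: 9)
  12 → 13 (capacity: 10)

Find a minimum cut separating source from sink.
Min cut value = 21, edges: (0,13), (8,9)

Min cut value: 21
Partition: S = [0, 1, 2, 3, 4, 5, 6, 7, 8], T = [9, 10, 11, 12, 13]
Cut edges: (0,13), (8,9)

By max-flow min-cut theorem, max flow = min cut = 21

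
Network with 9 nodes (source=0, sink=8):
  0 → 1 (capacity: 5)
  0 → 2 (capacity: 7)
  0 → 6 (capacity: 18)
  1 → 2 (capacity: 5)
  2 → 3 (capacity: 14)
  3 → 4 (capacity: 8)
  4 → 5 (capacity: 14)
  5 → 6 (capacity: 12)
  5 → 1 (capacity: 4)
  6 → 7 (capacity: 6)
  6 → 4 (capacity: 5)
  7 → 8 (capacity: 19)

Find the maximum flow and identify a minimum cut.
Max flow = 6, Min cut edges: (6,7)

Maximum flow: 6
Minimum cut: (6,7)
Partition: S = [0, 1, 2, 3, 4, 5, 6], T = [7, 8]

Max-flow min-cut theorem verified: both equal 6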